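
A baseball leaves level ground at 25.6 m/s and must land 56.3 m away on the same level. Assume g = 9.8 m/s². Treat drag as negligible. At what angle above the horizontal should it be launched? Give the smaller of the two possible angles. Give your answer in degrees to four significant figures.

Level-ground range R = v₀² sin(2θ)/g ⇒ sin(2θ) = gR/v₀² = 9.80 × 56.3 / 25.6² = 0.8419.
2θ = 57.34° or 180° − 57.34° = 122.7°, so θ = 28.67° or 61.33°.
The smaller angle is 28.67°.

28.67°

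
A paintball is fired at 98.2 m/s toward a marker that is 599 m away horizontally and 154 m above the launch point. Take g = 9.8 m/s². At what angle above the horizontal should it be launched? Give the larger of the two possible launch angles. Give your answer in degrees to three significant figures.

68.7°

Trajectory: y = x tanθ − g x² (1 + tan²θ)/(2v₀²). With x = 599, y = 154, v₀ = 98.2, g = 9.80:
182.3 tan²θ − 599 tanθ + (336.3) = 0.
tanθ = [599 ± √(599² − 4 × 182.3 × (336.3))] / (2 × 182.3) = (599 ± 337.0) / 364.6, giving tanθ = 0.7187 or 2.567.
θ = 35.70° or 68.71°; the larger is 68.71°.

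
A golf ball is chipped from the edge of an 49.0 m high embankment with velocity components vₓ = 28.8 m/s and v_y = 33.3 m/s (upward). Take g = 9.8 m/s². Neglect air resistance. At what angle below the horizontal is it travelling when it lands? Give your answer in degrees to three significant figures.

57.7°

Vertical motion (up positive, ground at y = 0): 4.900 t² − (33.30) t − 49.0 = 0, so t = (33.30 + √(33.30² + 2·9.80·49.0)) / 9.80 = (33.30 + 45.49) / 9.80 = 8.040 s.
At impact: v_y = v_y0 − g t = −45.49 m/s; vₓ = 28.80 m/s.
Angle below horizontal: arctan(|v_y|/vₓ) = arctan(45.49/28.80) = 57.66°.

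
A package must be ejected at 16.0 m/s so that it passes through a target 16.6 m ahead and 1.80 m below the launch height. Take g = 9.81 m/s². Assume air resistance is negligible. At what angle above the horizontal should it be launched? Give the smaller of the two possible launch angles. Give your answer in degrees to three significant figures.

Trajectory: y = x tanθ − g x² (1 + tan²θ)/(2v₀²). With x = 16.6, y = −1.80, v₀ = 16.0, g = 9.81:
5.280 tan²θ − 16.6 tanθ + (3.480) = 0.
tanθ = [16.6 ± √(16.6² − 4 × 5.280 × (3.480))] / (2 × 5.280) = (16.6 ± 14.22) / 10.56, giving tanθ = 0.2258 or 2.918.
θ = 12.73° or 71.08°; the smaller is 12.73°.

12.7°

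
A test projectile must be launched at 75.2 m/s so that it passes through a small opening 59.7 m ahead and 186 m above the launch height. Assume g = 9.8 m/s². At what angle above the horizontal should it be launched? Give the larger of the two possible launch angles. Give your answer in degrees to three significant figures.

86.3°

Trajectory: y = x tanθ − g x² (1 + tan²θ)/(2v₀²). With x = 59.7, y = 186, v₀ = 75.2, g = 9.80:
3.088 tan²θ − 59.7 tanθ + (189.1) = 0.
tanθ = [59.7 ± √(59.7² − 4 × 3.088 × (189.1))] / (2 × 3.088) = (59.7 ± 35.05) / 6.176, giving tanθ = 3.991 or 15.34.
θ = 75.93° or 86.27°; the larger is 86.27°.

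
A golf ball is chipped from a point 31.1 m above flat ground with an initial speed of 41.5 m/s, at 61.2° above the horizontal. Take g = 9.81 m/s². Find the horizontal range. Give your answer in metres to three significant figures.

Components: vₓ = 41.50 cos 61.2° = 19.99 m/s, v_y0 = 41.50 sin 61.2° = 36.37 m/s.
The projectile lands when y = 31.1 + (36.37) t − ½·9.81·t² = 0. Positive root: t = (36.37 + √(36.37² + 2·9.81·31.1)) / 9.81 = (36.37 + 43.96) / 9.81 = 8.189 s.
Horizontal distance: R = vₓ t = 19.99 × 8.189 = 163.7 m.

164 m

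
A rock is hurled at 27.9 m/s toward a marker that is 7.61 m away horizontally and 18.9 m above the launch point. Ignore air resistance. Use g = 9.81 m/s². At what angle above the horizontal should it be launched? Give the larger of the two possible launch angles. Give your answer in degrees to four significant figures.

86.80°

Trajectory: y = x tanθ − g x² (1 + tan²θ)/(2v₀²). With x = 7.61, y = 18.9, v₀ = 27.9, g = 9.81:
0.3649 tan²θ − 7.61 tanθ + (19.26) = 0.
tanθ = [7.61 ± √(7.61² − 4 × 0.3649 × (19.26))] / (2 × 0.3649) = (7.61 ± 5.458) / 0.7298, giving tanθ = 2.948 or 17.91.
θ = 71.26° or 86.80°; the larger is 86.80°.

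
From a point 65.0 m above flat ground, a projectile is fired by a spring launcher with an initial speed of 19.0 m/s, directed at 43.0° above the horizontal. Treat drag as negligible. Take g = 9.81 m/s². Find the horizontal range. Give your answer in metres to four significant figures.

72.17 m

Components: vₓ = 19.00 cos 43.0° = 13.90 m/s, v_y0 = 19.00 sin 43.0° = 12.96 m/s.
Vertical motion (up positive, ground at y = 0): 4.905 t² − (12.96) t − 65.0 = 0, so t = (12.96 + √(12.96² + 2·9.81·65.0)) / 9.81 = (12.96 + 37.99) / 9.81 = 5.193 s.
Horizontal distance: R = vₓ t = 13.90 × 5.193 = 72.17 m.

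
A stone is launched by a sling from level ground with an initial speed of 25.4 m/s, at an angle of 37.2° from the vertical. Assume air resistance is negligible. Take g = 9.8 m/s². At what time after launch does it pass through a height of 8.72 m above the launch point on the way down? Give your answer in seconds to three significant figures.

3.64 s

Components: vₓ = 25.40 sin 37.2° = 15.36 m/s, v_y0 = 25.40 cos 37.2° = 20.23 m/s.
Height y(t) = 20.23 t − 4.900 t² = 8.72 gives 4.900 t² − 20.23 t + 8.72 = 0.
t = [20.23 ± √(20.23² − 2·9.80·8.72)] / 9.80 = (20.23 ± 15.44) / 9.80, so t = 0.4889 s or t = 3.640 s.
The descending-branch root is 3.640 s.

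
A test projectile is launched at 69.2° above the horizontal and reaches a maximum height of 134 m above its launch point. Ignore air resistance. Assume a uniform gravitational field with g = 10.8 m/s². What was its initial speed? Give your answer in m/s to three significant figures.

57.6 m/s

At the peak v_y = 0, so v_y0 = √(2gH) = √(2 × 10.8 × 134) = 53.80 m/s.
v_y0 = v₀ sin θ ⇒ v₀ = 53.80 / sin 69.2° = 57.55 m/s.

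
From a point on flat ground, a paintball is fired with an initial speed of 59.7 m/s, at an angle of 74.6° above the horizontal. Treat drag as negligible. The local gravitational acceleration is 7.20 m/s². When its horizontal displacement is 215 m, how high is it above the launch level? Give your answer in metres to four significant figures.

Resolve: vₓ = 59.70 cos 74.6° = 15.85 m/s and v_y0 = 59.70 sin 74.6° = 57.56 m/s.
At x = 215 m, t = x/vₓ = 215/15.85 = 13.56 s.
Height: y = v_y0 t − ½ g t² = 57.56 × 13.56 − 3.600 × 13.56² = 780.6 − 662.1 = 118.5 m.

118.5 m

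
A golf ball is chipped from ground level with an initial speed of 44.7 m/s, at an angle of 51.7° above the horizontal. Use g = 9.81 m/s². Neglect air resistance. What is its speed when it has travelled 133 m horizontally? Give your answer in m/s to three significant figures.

Resolve: vₓ = 44.70 cos 51.7° = 27.70 m/s and v_y0 = 44.70 sin 51.7° = 35.08 m/s.
Time to reach x = 133 m: t = x/vₓ = 133/27.70 = 4.801 s.
Vertical velocity there: v_y = v_y0 − g t = 35.08 − 9.81 × 4.801 = −12.02 m/s.
Speed: √(vₓ² + v_y²) = √(27.70² + 12.02²) = 30.20 m/s.

30.2 m/s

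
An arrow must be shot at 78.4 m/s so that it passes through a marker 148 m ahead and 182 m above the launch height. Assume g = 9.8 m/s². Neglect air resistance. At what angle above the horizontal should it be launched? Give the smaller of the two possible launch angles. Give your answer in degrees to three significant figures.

Trajectory: y = x tanθ − g x² (1 + tan²θ)/(2v₀²). With x = 148, y = 182, v₀ = 78.4, g = 9.80:
17.46 tan²θ − 148 tanθ + (199.5) = 0.
tanθ = [148 ± √(148² − 4 × 17.46 × (199.5))] / (2 × 17.46) = (148 ± 89.29) / 34.92, giving tanθ = 1.681 or 6.794.
θ = 59.26° or 81.63°; the smaller is 59.26°.

59.3°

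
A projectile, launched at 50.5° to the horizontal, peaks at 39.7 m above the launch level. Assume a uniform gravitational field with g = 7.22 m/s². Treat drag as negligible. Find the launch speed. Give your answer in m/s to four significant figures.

31.03 m/s

At the peak v_y = 0, so v_y0 = √(2gH) = √(2 × 7.22 × 39.7) = 23.94 m/s.
v_y0 = v₀ sin θ ⇒ v₀ = 23.94 / sin 50.5° = 31.03 m/s.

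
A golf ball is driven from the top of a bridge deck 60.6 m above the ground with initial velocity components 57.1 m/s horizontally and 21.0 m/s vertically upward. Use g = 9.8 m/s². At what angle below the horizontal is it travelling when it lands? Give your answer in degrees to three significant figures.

Vertical motion (up positive, ground at y = 0): 4.900 t² − (21.00) t − 60.6 = 0, so t = (21.00 + √(21.00² + 2·9.80·60.6)) / 9.80 = (21.00 + 40.36) / 9.80 = 6.261 s.
At impact: v_y = v_y0 − g t = −40.36 m/s; vₓ = 57.10 m/s.
Angle below horizontal: arctan(|v_y|/vₓ) = arctan(40.36/57.10) = 35.25°.

35.3°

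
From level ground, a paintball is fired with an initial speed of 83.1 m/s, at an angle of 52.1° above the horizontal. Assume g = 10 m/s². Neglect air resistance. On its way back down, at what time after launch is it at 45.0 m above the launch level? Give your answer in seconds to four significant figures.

12.39 s

vₓ = 83.10 cos 52.1° = 51.05 m/s; v_y0 = 83.10 sin 52.1° = 65.57 m/s.
Require v_y0 t − ½ g t² = 45.0, i.e. 5.000 t² − 65.57 t + 45.0 = 0.
t = [65.57 ± √(65.57² − 2·10.0·45.0)] / 10.0 = (65.57 ± 58.31) / 10.0, so t = 0.7265 s or t = 12.39 s.
The descending-branch root is 12.39 s.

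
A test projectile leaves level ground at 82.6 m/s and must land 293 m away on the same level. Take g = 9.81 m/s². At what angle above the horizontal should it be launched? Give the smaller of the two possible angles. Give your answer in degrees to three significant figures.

12.5°

R = v₀² sin 2θ / g gives sin 2θ = gR/v₀² = 9.81·293/82.6² = 0.4213.
2θ = 24.92° or 180° − 24.92° = 155.1°, so θ = 12.46° or 77.54°.
The smaller angle is 12.46°.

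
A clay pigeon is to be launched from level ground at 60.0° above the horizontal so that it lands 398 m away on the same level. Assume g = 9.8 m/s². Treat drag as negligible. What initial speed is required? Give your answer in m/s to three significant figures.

On level ground R = v₀² sin 2θ / g ⇒ v₀ = √(gR / sin 2θ).
v₀ = √(9.80 × 398 / sin 120.0°) = √(3900 / 0.8660) = √4503.8 = 67.11 m/s.

67.1 m/s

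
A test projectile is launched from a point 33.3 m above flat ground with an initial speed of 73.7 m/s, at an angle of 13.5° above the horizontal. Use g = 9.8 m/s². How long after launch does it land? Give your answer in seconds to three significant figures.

Components: vₓ = 73.70 cos 13.5° = 71.66 m/s, v_y0 = 73.70 sin 13.5° = 17.20 m/s.
The projectile lands when y = 33.3 + (17.20) t − ½·9.80·t² = 0. Positive root: t = (17.20 + √(17.20² + 2·9.80·33.3)) / 9.80 = (17.20 + 30.80) / 9.80 = 4.899 s.

4.90 s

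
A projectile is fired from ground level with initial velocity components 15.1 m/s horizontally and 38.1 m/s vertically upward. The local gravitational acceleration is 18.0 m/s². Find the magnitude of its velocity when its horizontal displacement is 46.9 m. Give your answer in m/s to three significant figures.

At x = 46.9 m, t = x/vₓ = 46.9/15.10 = 3.106 s.
Vertical velocity there: v_y = v_y0 − g t = 38.10 − 18.0 × 3.106 = −17.81 m/s.
Speed: √(vₓ² + v_y²) = √(15.10² + 17.81²) = 23.35 m/s.

23.3 m/s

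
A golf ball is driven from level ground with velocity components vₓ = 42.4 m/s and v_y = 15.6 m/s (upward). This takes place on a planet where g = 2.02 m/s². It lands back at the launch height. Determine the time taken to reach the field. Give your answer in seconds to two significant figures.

It returns to y = 0 when t = 2 v_y0 / g = 2(15.60)/2.02 = 15.45 s.

15 s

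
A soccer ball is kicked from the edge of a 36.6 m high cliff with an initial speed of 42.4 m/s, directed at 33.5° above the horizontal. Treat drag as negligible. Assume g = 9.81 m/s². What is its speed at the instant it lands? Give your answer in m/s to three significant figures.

50.2 m/s

Components: vₓ = 42.40 cos 33.5° = 35.36 m/s, v_y0 = 42.40 sin 33.5° = 23.40 m/s.
The projectile lands when y = 36.6 + (23.40) t − ½·9.81·t² = 0. Positive root: t = (23.40 + √(23.40² + 2·9.81·36.6)) / 9.81 = (23.40 + 35.58) / 9.81 = 6.012 s.
Vertical velocity at impact: v_y = v_y0 − g t = 23.40 − 9.81 × 6.012 = −35.58 m/s.
Speed: |v| = √(vₓ² + v_y²) = √(35.36² + 35.58²) = 50.16 m/s.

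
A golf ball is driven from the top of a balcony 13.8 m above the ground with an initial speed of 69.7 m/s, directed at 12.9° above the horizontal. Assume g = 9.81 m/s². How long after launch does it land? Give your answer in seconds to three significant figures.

Resolve: vₓ = 69.70 cos 12.9° = 67.94 m/s and v_y0 = 69.70 sin 12.9° = 15.56 m/s.
Vertical motion (up positive, ground at y = 0): 4.905 t² − (15.56) t − 13.8 = 0, so t = (15.56 + √(15.56² + 2·9.81·13.8)) / 9.81 = (15.56 + 22.65) / 9.81 = 3.895 s.

3.89 s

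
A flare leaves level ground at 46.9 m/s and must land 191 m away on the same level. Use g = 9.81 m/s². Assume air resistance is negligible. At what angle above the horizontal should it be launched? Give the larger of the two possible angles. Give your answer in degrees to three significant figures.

R = v₀² sin 2θ / g gives sin 2θ = gR/v₀² = 9.81·191/46.9² = 0.8518.
2θ = 58.41° or 180° − 58.41° = 121.6°, so θ = 29.21° or 60.79°.
The larger angle is 60.79°.

60.8°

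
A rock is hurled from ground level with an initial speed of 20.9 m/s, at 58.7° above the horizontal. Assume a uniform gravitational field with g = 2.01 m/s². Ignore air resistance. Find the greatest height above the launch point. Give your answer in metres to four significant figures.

79.33 m

Resolve: vₓ = 20.90 cos 58.7° = 10.86 m/s and v_y0 = 20.90 sin 58.7° = 17.86 m/s.
Peak height H = v_y0² / (2g) = 318.91 / 4.020 = 79.33 m.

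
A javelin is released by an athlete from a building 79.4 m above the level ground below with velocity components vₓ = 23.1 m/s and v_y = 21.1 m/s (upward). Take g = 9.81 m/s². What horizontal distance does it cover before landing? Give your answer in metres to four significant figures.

155.1 m

With up positive and y = 0 at the ground: y(t) = 79.4 + (21.10) t − 4.905 t². Setting y = 0 and taking the positive root: t = [21.10 + √(21.10² + 2·9.81·79.4)] / 9.81 = (21.10 + 44.76) / 9.81 = 6.713 s.
Horizontal distance: R = vₓ t = 23.10 × 6.713 = 155.1 m.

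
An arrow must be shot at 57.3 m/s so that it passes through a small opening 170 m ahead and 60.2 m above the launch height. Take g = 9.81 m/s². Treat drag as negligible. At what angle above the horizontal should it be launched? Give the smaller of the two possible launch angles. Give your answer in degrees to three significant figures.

36.9°

Trajectory: y = x tanθ − g x² (1 + tan²θ)/(2v₀²). With x = 170, y = 60.2, v₀ = 57.3, g = 9.81:
43.17 tan²θ − 170 tanθ + (103.4) = 0.
tanθ = [170 ± √(170² − 4 × 43.17 × (103.4))] / (2 × 43.17) = (170 ± 105.1) / 86.35, giving tanθ = 0.7515 or 3.186.
θ = 36.93° or 72.57°; the smaller is 36.93°.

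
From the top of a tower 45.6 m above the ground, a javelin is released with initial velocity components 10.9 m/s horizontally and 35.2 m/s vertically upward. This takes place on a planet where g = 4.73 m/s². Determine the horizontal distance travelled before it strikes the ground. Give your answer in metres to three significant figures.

175 m

With up positive and y = 0 at the ground: y(t) = 45.6 + (35.20) t − 2.365 t². Setting y = 0 and taking the positive root: t = [35.20 + √(35.20² + 2·4.73·45.6)] / 4.73 = (35.20 + 40.87) / 4.73 = 16.08 s.
Horizontal distance: R = vₓ t = 10.90 × 16.08 = 175.3 m.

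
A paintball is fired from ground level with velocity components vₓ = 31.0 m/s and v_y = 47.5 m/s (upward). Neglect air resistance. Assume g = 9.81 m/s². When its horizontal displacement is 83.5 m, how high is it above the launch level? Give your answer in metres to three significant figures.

92.4 m

At x = 83.5 m, t = x/vₓ = 83.5/31.00 = 2.694 s.
Height: y = v_y0 t − ½ g t² = 47.50 × 2.694 − 4.905 × 2.694² = 127.9 − 35.59 = 92.36 m.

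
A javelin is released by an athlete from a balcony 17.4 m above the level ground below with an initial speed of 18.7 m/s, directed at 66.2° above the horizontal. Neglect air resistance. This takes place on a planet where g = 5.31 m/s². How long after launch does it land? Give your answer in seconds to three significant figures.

7.34 s

Components: vₓ = 18.70 cos 66.2° = 7.546 m/s, v_y0 = 18.70 sin 66.2° = 17.11 m/s.
With up positive and y = 0 at the ground: y(t) = 17.4 + (17.11) t − 2.655 t². Setting y = 0 and taking the positive root: t = [17.11 + √(17.11² + 2·5.31·17.4)] / 5.31 = (17.11 + 21.85) / 5.31 = 7.338 s.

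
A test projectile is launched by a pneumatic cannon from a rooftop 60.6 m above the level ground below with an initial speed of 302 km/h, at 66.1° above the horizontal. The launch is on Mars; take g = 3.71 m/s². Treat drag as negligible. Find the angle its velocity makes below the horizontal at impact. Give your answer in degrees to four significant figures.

Convert: 302 km/h = 302/3.6 = 83.89 m/s.
Resolve: vₓ = 83.89 cos 66.1° = 33.99 m/s and v_y0 = 83.89 sin 66.1° = 76.70 m/s.
With up positive and y = 0 at the ground: y(t) = 60.6 + (76.70) t − 1.855 t². Setting y = 0 and taking the positive root: t = [76.70 + √(76.70² + 2·3.71·60.6)] / 3.71 = (76.70 + 79.57) / 3.71 = 42.12 s.
At impact: v_y = v_y0 − g t = −79.57 m/s; vₓ = 33.99 m/s.
Angle below horizontal: arctan(|v_y|/vₓ) = arctan(79.57/33.99) = 66.87°.

66.87°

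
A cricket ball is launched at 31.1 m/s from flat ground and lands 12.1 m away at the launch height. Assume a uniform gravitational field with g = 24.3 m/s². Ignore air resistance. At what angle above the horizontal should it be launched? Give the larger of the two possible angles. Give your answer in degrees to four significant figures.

81.15°

From R = (v₀²/g) sin 2θ: sin 2θ = 24.3 × 12.1 / 967.21 = 0.3040.
2θ = 17.70° or 180° − 17.70° = 162.3°, so θ = 8.849° or 81.15°.
The larger angle is 81.15°.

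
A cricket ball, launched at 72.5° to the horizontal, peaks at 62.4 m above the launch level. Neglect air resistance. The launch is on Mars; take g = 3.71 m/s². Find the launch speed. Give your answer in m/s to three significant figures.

At the peak v_y = 0, so v_y0 = √(2gH) = √(2 × 3.71 × 62.4) = 21.52 m/s.
v_y0 = v₀ sin θ ⇒ v₀ = 21.52 / sin 72.5° = 22.56 m/s.

22.6 m/s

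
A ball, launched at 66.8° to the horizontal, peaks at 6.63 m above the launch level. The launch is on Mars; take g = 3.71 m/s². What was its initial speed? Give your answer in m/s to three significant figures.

At the peak v_y = 0, so v_y0 = √(2gH) = √(2 × 3.71 × 6.63) = 7.014 m/s.
v_y0 = v₀ sin θ ⇒ v₀ = 7.014 / sin 66.8° = 7.631 m/s.

7.63 m/s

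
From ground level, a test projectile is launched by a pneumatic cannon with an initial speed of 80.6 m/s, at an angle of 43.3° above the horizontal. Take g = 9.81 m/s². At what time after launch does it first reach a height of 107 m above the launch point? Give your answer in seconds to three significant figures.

Components: vₓ = 80.60 cos 43.3° = 58.66 m/s, v_y0 = 80.60 sin 43.3° = 55.28 m/s.
Require v_y0 t − ½ g t² = 107, i.e. 4.905 t² − 55.28 t + 107 = 0.
Quadratic formula: t = (55.28 ± √956.20) / 9.81 = (55.28 ± 30.92) / 9.81 → t = 2.483 s or 8.787 s.
The first (ascending) time is 2.483 s.

2.48 s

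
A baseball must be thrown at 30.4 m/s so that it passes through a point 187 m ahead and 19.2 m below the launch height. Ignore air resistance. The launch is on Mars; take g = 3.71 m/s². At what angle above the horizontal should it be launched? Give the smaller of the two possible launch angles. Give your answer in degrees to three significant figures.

17.1°

Trajectory: y = x tanθ − g x² (1 + tan²θ)/(2v₀²). With x = 187, y = −19.2, v₀ = 30.4, g = 3.71:
70.19 tan²θ − 187 tanθ + (50.99) = 0.
tanθ = [187 ± √(187² − 4 × 70.19 × (50.99))] / (2 × 70.19) = (187 ± 143.7) / 140.4, giving tanθ = 0.3084 or 2.356.
θ = 17.14° or 67.00°; the smaller is 17.14°.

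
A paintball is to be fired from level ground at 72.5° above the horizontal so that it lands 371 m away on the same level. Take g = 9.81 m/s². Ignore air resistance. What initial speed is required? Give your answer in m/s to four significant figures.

From R = (v₀² / g) sin 2θ: v₀ = √(gR / sin 2θ).
v₀ = √(9.81 × 371 / sin 145.0°) = √(3640 / 0.5736) = √6345.3 = 79.66 m/s.

79.66 m/s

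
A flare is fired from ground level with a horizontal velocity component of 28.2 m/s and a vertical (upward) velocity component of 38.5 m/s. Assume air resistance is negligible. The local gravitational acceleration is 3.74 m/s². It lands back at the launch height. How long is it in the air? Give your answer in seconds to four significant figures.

20.59 s

Time of flight on level ground: T = 2 v_y0 / g = 2 × 38.50 / 3.74 = 20.59 s.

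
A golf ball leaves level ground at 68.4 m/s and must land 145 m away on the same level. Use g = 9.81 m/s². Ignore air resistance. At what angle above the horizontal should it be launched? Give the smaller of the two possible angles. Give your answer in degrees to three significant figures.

8.85°

Level-ground range R = v₀² sin(2θ)/g ⇒ sin(2θ) = gR/v₀² = 9.81 × 145 / 68.4² = 0.3040.
2θ = 17.70° or 180° − 17.70° = 162.3°, so θ = 8.850° or 81.15°.
The smaller angle is 8.850°.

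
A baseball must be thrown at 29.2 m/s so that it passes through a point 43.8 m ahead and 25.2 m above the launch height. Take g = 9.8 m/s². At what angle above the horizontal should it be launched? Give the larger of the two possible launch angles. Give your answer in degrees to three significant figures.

Trajectory: y = x tanθ − g x² (1 + tan²θ)/(2v₀²). With x = 43.8, y = 25.2, v₀ = 29.2, g = 9.80:
11.02 tan²θ − 43.8 tanθ + (36.22) = 0.
tanθ = [43.8 ± √(43.8² − 4 × 11.02 × (36.22))] / (2 × 11.02) = (43.8 ± 17.91) / 22.05, giving tanθ = 1.174 or 2.799.
θ = 49.58° or 70.34°; the larger is 70.34°.

70.3°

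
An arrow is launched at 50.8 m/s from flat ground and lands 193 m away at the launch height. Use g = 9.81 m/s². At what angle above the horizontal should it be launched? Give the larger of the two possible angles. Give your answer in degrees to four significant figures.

From R = (v₀²/g) sin 2θ: sin 2θ = 9.81 × 193 / 2580.6 = 0.7337.
2θ = 47.19° or 180° − 47.19° = 132.8°, so θ = 23.60° or 66.40°.
The larger angle is 66.40°.

66.40°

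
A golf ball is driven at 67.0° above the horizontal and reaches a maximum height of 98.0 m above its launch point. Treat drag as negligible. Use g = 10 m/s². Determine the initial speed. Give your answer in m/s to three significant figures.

48.1 m/s

At the peak v_y = 0, so v_y0 = √(2gH) = √(2 × 10.0 × 98.0) = 44.27 m/s.
v_y0 = v₀ sin θ ⇒ v₀ = 44.27 / sin 67.0° = 48.10 m/s.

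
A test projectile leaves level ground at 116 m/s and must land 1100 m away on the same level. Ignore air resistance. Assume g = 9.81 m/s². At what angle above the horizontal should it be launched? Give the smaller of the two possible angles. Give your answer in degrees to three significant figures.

26.7°

Level-ground range R = v₀² sin(2θ)/g ⇒ sin(2θ) = gR/v₀² = 9.81 × 1100 / 116² = 0.8019.
2θ = 53.32° or 180° − 53.32° = 126.7°, so θ = 26.66° or 63.34°.
The smaller angle is 26.66°.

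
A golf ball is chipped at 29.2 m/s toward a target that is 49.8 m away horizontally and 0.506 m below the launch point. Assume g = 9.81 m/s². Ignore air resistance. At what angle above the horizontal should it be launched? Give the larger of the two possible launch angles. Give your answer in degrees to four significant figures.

72.58°

Trajectory: y = x tanθ − g x² (1 + tan²θ)/(2v₀²). With x = 49.8, y = −0.506, v₀ = 29.2, g = 9.81:
14.27 tan²θ − 49.8 tanθ + (13.76) = 0.
tanθ = [49.8 ± √(49.8² − 4 × 14.27 × (13.76))] / (2 × 14.27) = (49.8 ± 41.17) / 28.53, giving tanθ = 0.3025 or 3.188.
θ = 16.83° or 72.58°; the larger is 72.58°.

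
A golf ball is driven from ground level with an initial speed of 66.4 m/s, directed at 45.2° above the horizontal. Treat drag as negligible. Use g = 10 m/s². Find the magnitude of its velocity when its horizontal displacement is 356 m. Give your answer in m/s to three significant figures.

55.0 m/s

Resolve: vₓ = 66.40 cos 45.2° = 46.79 m/s and v_y0 = 66.40 sin 45.2° = 47.12 m/s.
At x = 356 m, t = x/vₓ = 356/46.79 = 7.609 s.
Vertical velocity there: v_y = v_y0 − g t = 47.12 − 10.0 × 7.609 = −28.97 m/s.
Speed: √(vₓ² + v_y²) = √(46.79² + 28.97²) = 55.03 m/s.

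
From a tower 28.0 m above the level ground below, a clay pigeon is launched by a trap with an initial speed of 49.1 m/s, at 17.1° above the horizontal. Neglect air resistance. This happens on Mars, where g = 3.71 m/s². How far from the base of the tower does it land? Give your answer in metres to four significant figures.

vₓ = 49.10 cos 17.1° = 46.93 m/s; v_y0 = 49.10 sin 17.1° = 14.44 m/s.
Vertical motion (up positive, ground at y = 0): 1.855 t² − (14.44) t − 28.0 = 0, so t = (14.44 + √(14.44² + 2·3.71·28.0)) / 3.71 = (14.44 + 20.40) / 3.71 = 9.390 s.
Horizontal distance: R = vₓ t = 46.93 × 9.390 = 440.7 m.

440.7 m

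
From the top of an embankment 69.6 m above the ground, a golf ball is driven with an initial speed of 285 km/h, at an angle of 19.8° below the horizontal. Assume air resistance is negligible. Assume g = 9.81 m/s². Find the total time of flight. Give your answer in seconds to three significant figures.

1.92 s

Convert: 285 km/h = 285/3.6 = 79.17 m/s.
Resolve: vₓ = 79.17 cos 19.8° = 74.49 m/s and v_y0 = −26.82 m/s (downward).
With up positive and y = 0 at the ground: y(t) = 69.6 + (−26.82) t − 4.905 t². Setting y = 0 and taking the positive root: t = [−26.82 + √(26.82² + 2·9.81·69.6)] / 9.81 = (−26.82 + 45.66) / 9.81 = 1.921 s.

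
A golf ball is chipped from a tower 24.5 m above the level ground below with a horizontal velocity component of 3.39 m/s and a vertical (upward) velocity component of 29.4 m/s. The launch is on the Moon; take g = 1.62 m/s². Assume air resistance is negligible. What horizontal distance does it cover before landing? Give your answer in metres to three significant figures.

With up positive and y = 0 at the ground: y(t) = 24.5 + (29.40) t − 0.8100 t². Setting y = 0 and taking the positive root: t = [29.40 + √(29.40² + 2·1.62·24.5)] / 1.62 = (29.40 + 30.72) / 1.62 = 37.11 s.
Horizontal distance: R = vₓ t = 3.390 × 37.11 = 125.8 m.

126 m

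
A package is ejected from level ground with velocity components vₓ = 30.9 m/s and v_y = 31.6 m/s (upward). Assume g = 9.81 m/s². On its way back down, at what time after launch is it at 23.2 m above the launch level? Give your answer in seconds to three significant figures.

5.60 s

Set y = v_y0 t − ½ g t² = 23.2: 4.905 t² − 31.60 t + 23.2 = 0.
Quadratic formula: t = (31.60 ± √543.38) / 9.81 = (31.60 ± 23.31) / 9.81 → t = 0.8450 s or 5.597 s.
The descending-branch root is 5.597 s.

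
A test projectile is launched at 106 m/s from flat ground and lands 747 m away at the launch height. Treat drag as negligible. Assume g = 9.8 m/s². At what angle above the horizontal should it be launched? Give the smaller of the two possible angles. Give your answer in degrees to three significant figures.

20.3°

From R = (v₀²/g) sin 2θ: sin 2θ = 9.80 × 747 / 11236 = 0.6515.
2θ = 40.66° or 180° − 40.66° = 139.3°, so θ = 20.33° or 69.67°.
The smaller angle is 20.33°.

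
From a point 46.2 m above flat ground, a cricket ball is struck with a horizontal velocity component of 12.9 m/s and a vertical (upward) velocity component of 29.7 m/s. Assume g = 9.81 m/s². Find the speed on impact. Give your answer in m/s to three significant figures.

44.2 m/s

With up positive and y = 0 at the ground: y(t) = 46.2 + (29.70) t − 4.905 t². Setting y = 0 and taking the positive root: t = [29.70 + √(29.70² + 2·9.81·46.2)] / 9.81 = (29.70 + 42.29) / 9.81 = 7.339 s.
Vertical velocity at impact: v_y = v_y0 − g t = 29.70 − 9.81 × 7.339 = −42.29 m/s.
Speed: |v| = √(vₓ² + v_y²) = √(12.90² + 42.29²) = 44.21 m/s.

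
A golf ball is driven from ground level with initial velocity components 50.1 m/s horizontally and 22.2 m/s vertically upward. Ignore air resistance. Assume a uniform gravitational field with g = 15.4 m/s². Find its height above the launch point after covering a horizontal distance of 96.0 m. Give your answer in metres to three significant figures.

Time to reach x = 96.0 m: t = x/vₓ = 96.0/50.10 = 1.916 s.
Height: y = v_y0 t − ½ g t² = 22.20 × 1.916 − 7.700 × 1.916² = 42.54 − 28.27 = 14.27 m.

14.3 m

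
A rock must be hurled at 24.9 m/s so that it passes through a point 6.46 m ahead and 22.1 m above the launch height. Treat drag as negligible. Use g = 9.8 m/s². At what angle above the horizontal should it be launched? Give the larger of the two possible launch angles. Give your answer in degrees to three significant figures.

Trajectory: y = x tanθ − g x² (1 + tan²θ)/(2v₀²). With x = 6.46, y = 22.1, v₀ = 24.9, g = 9.80:
0.3298 tan²θ − 6.46 tanθ + (22.43) = 0.
tanθ = [6.46 ± √(6.46² − 4 × 0.3298 × (22.43))] / (2 × 0.3298) = (6.46 ± 3.484) / 0.6596, giving tanθ = 4.511 or 15.08.
θ = 77.50° or 86.21°; the larger is 86.21°.

86.2°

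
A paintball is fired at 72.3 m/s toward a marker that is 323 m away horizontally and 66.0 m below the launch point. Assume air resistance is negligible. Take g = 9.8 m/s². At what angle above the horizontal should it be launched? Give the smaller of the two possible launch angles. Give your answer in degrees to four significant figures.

Trajectory: y = x tanθ − g x² (1 + tan²θ)/(2v₀²). With x = 323, y = −66.0, v₀ = 72.3, g = 9.80:
97.80 tan²θ − 323 tanθ + (31.80) = 0.
tanθ = [323 ± √(323² − 4 × 97.80 × (31.80))] / (2 × 97.80) = (323 ± 303.1) / 195.6, giving tanθ = 0.1016 or 3.201.
θ = 5.799° or 72.65°; the smaller is 5.799°.

5.799°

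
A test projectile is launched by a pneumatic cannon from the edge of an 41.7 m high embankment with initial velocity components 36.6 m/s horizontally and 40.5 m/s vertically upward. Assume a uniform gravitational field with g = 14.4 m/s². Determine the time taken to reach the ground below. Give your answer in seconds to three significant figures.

The projectile lands when y = 41.7 + (40.50) t − ½·14.4·t² = 0. Positive root: t = (40.50 + √(40.50² + 2·14.4·41.7)) / 14.4 = (40.50 + 53.30) / 14.4 = 6.514 s.

6.51 s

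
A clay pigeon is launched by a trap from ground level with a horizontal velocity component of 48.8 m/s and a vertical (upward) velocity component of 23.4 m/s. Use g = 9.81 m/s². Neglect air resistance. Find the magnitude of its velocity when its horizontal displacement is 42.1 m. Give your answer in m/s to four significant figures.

At x = 42.1 m, t = x/vₓ = 42.1/48.80 = 0.8627 s.
Vertical velocity there: v_y = v_y0 − g t = 23.40 − 9.81 × 0.8627 = 14.94 m/s.
Speed: √(vₓ² + v_y²) = √(48.80² + 14.94²) = 51.03 m/s.

51.03 m/s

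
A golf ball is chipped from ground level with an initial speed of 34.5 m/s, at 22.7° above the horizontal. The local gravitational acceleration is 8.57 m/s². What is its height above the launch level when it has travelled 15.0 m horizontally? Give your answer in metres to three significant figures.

Components: vₓ = 34.50 cos 22.7° = 31.83 m/s, v_y0 = 34.50 sin 22.7° = 13.31 m/s.
x = vₓ t ⇒ t = 15.0/31.83 = 0.4713 s.
Height: y = v_y0 t − ½ g t² = 13.31 × 0.4713 − 4.285 × 0.4713² = 6.275 − 0.9518 = 5.323 m.

5.32 m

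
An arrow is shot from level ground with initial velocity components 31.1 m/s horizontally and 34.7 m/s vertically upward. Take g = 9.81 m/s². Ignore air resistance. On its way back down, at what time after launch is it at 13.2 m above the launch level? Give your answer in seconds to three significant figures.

Require v_y0 t − ½ g t² = 13.2, i.e. 4.905 t² − 34.70 t + 13.2 = 0.
Quadratic formula: t = (34.70 ± √945.11) / 9.81 = (34.70 ± 30.74) / 9.81 → t = 0.4034 s or 6.671 s.
The descending-branch root is 6.671 s.

6.67 s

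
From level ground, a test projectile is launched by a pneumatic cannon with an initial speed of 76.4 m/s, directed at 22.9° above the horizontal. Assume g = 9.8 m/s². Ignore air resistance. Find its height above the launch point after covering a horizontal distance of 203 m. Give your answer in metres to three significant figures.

45.0 m

Components: vₓ = 76.40 cos 22.9° = 70.38 m/s, v_y0 = 76.40 sin 22.9° = 29.73 m/s.
At x = 203 m, t = x/vₓ = 203/70.38 = 2.884 s.
Height: y = v_y0 t − ½ g t² = 29.73 × 2.884 − 4.900 × 2.884² = 85.75 − 40.77 = 44.98 m.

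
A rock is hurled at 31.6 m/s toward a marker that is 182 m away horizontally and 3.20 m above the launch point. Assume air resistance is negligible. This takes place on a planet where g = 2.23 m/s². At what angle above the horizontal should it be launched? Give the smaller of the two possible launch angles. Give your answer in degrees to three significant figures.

Trajectory: y = x tanθ − g x² (1 + tan²θ)/(2v₀²). With x = 182, y = 3.20, v₀ = 31.6, g = 2.23:
36.99 tan²θ − 182 tanθ + (40.19) = 0.
tanθ = [182 ± √(182² − 4 × 36.99 × (40.19))] / (2 × 36.99) = (182 ± 164.9) / 73.97, giving tanθ = 0.2317 or 4.689.
θ = 13.05° or 77.96°; the smaller is 13.05°.

13.0°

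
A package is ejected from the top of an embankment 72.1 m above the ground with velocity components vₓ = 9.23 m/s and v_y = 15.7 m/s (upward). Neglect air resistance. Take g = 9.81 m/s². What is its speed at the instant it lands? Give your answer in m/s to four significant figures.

With up positive and y = 0 at the ground: y(t) = 72.1 + (15.70) t − 4.905 t². Setting y = 0 and taking the positive root: t = [15.70 + √(15.70² + 2·9.81·72.1)] / 9.81 = (15.70 + 40.76) / 9.81 = 5.755 s.
Vertical velocity at impact: v_y = v_y0 − g t = 15.70 − 9.81 × 5.755 = −40.76 m/s.
Speed: |v| = √(vₓ² + v_y²) = √(9.230² + 40.76²) = 41.79 m/s.

41.79 m/s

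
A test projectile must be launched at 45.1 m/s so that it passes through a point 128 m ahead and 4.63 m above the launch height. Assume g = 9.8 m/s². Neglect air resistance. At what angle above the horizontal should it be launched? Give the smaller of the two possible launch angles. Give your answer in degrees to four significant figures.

Trajectory: y = x tanθ − g x² (1 + tan²θ)/(2v₀²). With x = 128, y = 4.63, v₀ = 45.1, g = 9.80:
39.47 tan²θ − 128 tanθ + (44.10) = 0.
tanθ = [128 ± √(128² − 4 × 39.47 × (44.10))] / (2 × 39.47) = (128 ± 97.07) / 78.94, giving tanθ = 0.3919 or 2.851.
θ = 21.40° or 70.67°; the smaller is 21.40°.

21.40°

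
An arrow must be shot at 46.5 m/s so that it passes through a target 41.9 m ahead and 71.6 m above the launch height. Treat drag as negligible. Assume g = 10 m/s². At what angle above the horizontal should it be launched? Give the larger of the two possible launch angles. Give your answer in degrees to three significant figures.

82.9°

Trajectory: y = x tanθ − g x² (1 + tan²θ)/(2v₀²). With x = 41.9, y = 71.6, v₀ = 46.5, g = 10.0:
4.060 tan²θ − 41.9 tanθ + (75.66) = 0.
tanθ = [41.9 ± √(41.9² − 4 × 4.060 × (75.66))] / (2 × 4.060) = (41.9 ± 22.96) / 8.119, giving tanθ = 2.333 or 7.988.
θ = 66.80° or 82.86°; the larger is 82.86°.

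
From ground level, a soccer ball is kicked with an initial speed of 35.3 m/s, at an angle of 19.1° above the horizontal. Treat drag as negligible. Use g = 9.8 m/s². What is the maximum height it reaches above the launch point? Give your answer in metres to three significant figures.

6.81 m

Resolve: vₓ = 35.30 cos 19.1° = 33.36 m/s and v_y0 = 35.30 sin 19.1° = 11.55 m/s.
Maximum height: H = v_y0² / (2g) = 11.55² / (2 × 9.80) = 6.807 m.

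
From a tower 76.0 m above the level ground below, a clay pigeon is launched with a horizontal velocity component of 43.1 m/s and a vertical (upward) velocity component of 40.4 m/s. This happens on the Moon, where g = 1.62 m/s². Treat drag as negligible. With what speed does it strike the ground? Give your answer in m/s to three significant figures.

61.1 m/s

Vertical motion (up positive, ground at y = 0): 0.8100 t² − (40.40) t − 76.0 = 0, so t = (40.40 + √(40.40² + 2·1.62·76.0)) / 1.62 = (40.40 + 43.34) / 1.62 = 51.69 s.
Vertical velocity at impact: v_y = v_y0 − g t = 40.40 − 1.62 × 51.69 = −43.34 m/s.
Speed: |v| = √(vₓ² + v_y²) = √(43.10² + 43.34²) = 61.12 m/s.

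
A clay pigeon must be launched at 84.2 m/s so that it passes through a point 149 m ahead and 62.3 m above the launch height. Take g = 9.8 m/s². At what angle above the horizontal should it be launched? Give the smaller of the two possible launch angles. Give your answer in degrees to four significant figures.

Trajectory: y = x tanθ − g x² (1 + tan²θ)/(2v₀²). With x = 149, y = 62.3, v₀ = 84.2, g = 9.80:
15.34 tan²θ − 149 tanθ + (77.64) = 0.
tanθ = [149 ± √(149² − 4 × 15.34 × (77.64))] / (2 × 15.34) = (149 ± 132.0) / 30.69, giving tanθ = 0.5525 or 9.158.
θ = 28.92° or 83.77°; the smaller is 28.92°.

28.92°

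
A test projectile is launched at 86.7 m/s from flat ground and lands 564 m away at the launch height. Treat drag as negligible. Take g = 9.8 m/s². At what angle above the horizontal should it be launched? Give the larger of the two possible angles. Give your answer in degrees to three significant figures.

From R = (v₀²/g) sin 2θ: sin 2θ = 9.80 × 564 / 7516.9 = 0.7353.
2θ = 47.33° or 180° − 47.33° = 132.7°, so θ = 23.67° or 66.33°.
The larger angle is 66.33°.

66.3°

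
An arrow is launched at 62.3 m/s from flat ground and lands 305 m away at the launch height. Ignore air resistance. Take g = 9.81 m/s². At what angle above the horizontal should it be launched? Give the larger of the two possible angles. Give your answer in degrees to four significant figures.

R = v₀² sin 2θ / g gives sin 2θ = gR/v₀² = 9.81·305/62.3² = 0.7709.
2θ = 50.43° or 180° − 50.43° = 129.6°, so θ = 25.22° or 64.78°.
The larger angle is 64.78°.

64.78°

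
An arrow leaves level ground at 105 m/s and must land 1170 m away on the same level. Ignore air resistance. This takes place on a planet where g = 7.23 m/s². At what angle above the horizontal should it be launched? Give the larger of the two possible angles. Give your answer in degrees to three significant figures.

64.9°

Level-ground range R = v₀² sin(2θ)/g ⇒ sin(2θ) = gR/v₀² = 7.23 × 1170 / 105² = 0.7673.
2θ = 50.11° or 180° − 50.11° = 129.9°, so θ = 25.05° or 64.95°.
The larger angle is 64.95°.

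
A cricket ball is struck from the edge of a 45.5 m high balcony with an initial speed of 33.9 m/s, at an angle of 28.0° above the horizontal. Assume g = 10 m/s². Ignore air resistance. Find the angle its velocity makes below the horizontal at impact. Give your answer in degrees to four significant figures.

Components: vₓ = 33.90 cos 28.0° = 29.93 m/s, v_y0 = 33.90 sin 28.0° = 15.92 m/s.
The projectile lands when y = 45.5 + (15.92) t − ½·10.0·t² = 0. Positive root: t = (15.92 + √(15.92² + 2·10.0·45.5)) / 10.0 = (15.92 + 34.11) / 10.0 = 5.002 s.
At impact: v_y = v_y0 − g t = −34.11 m/s; vₓ = 29.93 m/s.
Angle below horizontal: arctan(|v_y|/vₓ) = arctan(34.11/29.93) = 48.73°.

48.73°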